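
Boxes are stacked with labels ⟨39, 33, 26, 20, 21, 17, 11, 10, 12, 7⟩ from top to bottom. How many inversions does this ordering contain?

42

Sweep left to right; for each value list the smaller values that follow it:
39: 9
33: 8
26: 7
20: 5
21: 5
17: 4
11: 2
10: 1
12: 1
7: 0
Sum: 9 + 8 + 7 + 5 + 5 + 4 + 2 + 1 + 1 + 0 = 42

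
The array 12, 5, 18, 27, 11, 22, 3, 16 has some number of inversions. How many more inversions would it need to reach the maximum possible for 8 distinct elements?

14 inversions short

Maximum inversions for 8 distinct elements is C(8, 2) = 8·7/2 = 28.
Current inversions — for each element, count later smaller elements:
12: 3
5: 1
18: 3
27: 4
11: 1
22: 2
3: 0
16: 0
Current total: 3 + 1 + 3 + 4 + 1 + 2 + 0 + 0 = 14
Shortfall: 28 − 14 = 14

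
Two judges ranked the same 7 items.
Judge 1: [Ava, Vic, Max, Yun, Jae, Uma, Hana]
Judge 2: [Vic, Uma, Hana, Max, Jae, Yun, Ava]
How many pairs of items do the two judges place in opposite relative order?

Assign each item its position (1..7) in the first ordering, then rewrite the second ordering as that position sequence:
positions: Ava→1, Vic→2, Max→3, Yun→4, Jae→5, Uma→6, Hana→7
second ordering as positions: [2, 6, 7, 3, 5, 4, 1]
Discordant pairs = inversions in this position sequence.
2: 1 → 1
6: 3, 5, 4, 1 → 4
7: 3, 5, 4, 1 → 4
3: 1 → 1
5: 4, 1 → 2
4: 1 → 1
1: 0
Total: 1 + 4 + 4 + 1 + 2 + 1 + 0 = 13

13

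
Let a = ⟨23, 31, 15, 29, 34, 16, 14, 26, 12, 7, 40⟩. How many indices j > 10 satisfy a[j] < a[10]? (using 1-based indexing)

0

The element at index 10 is 7.
Elements after it: 40
None of them are smaller than 7.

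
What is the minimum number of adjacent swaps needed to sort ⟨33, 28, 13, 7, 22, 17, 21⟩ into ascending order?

Minimum adjacent swaps = number of inversions (each swap of adjacent out-of-order elements removes one inversion and no swap can remove more).
Count inversions — for each element, later elements that are smaller:
33: 28, 13, 7, 22, 17, 21 → 6
28: 13, 7, 22, 17, 21 → 5
13: 7 → 1
7: none → 0
22: 17, 21 → 2
17: none → 0
21: none → 0
Total inversions: 6 + 5 + 1 + 0 + 2 + 0 + 0 = 14

14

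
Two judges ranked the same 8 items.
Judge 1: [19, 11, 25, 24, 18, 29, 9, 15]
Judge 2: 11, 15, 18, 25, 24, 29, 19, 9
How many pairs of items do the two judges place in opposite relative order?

Assign each item its position (1..8) in the first ordering, then rewrite the second ordering as that position sequence:
positions: 19→1, 11→2, 25→3, 24→4, 18→5, 29→6, 9→7, 15→8
second ordering as positions: [2, 8, 5, 3, 4, 6, 1, 7]
Discordant pairs = inversions in this position sequence.
2: 1 → 1
8: 5, 3, 4, 6, 1, 7 → 6
5: 3, 4, 1 → 3
3: 1 → 1
4: 1 → 1
6: 1 → 1
1: 0
7: 0
Total: 1 + 6 + 3 + 1 + 1 + 1 + 0 + 0 = 13

13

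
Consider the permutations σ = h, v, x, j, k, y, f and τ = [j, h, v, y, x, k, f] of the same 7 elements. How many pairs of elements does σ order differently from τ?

There are 5 discordant pairs.

Assign each item its position (1..7) in the first ordering, then rewrite the second ordering as that position sequence:
positions: h→1, v→2, x→3, j→4, k→5, y→6, f→7
second ordering as positions: [4, 1, 2, 6, 3, 5, 7]
Discordant pairs = inversions in this position sequence.
4: 1, 2, 3 → 3
1: 0
2: 0
6: 3, 5 → 2
3: 0
5: 0
7: 0
Total: 3 + 0 + 0 + 2 + 0 + 0 + 0 = 5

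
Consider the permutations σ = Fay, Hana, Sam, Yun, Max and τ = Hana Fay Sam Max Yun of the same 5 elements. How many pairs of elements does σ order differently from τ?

Discordant pairs: 2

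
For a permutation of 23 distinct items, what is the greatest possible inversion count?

There are 253 inversions.

A reversed (strictly descending) arrangement makes every pair an inversion, giving C(23, 2) inversions.
C(23, 2) = 23·22/2 = 253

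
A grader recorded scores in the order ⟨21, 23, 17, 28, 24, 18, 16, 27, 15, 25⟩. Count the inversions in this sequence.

24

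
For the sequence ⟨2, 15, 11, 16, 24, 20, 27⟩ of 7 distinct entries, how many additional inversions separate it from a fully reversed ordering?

Maximum inversions for 7 distinct elements is C(7, 2) = 7·6/2 = 21.
Current inversions — for each element, count later smaller elements:
2: 0
15: 1
11: 0
16: 0
24: 1
20: 0
27: 0
Current total: 0 + 1 + 0 + 0 + 1 + 0 + 0 = 2
Shortfall: 21 − 2 = 19

19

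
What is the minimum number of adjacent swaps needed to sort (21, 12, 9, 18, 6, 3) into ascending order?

There are 13 adjacent swaps.

Minimum adjacent swaps = number of inversions (each swap of adjacent out-of-order elements removes one inversion and no swap can remove more).
Count inversions — for each element, later elements that are smaller:
21: 12, 9, 18, 6, 3 → 5
12: 9, 6, 3 → 3
9: 6, 3 → 2
18: 6, 3 → 2
6: 3 → 1
3: none → 0
Total inversions: 5 + 3 + 2 + 2 + 1 + 0 = 13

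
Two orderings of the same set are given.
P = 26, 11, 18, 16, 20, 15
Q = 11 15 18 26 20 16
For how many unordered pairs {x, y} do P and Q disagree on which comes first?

7 disagreeing pairs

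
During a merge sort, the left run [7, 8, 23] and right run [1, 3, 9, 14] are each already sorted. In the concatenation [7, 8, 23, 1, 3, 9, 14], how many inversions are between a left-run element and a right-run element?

8

Count, for every r in R, how many entries of L exceed r:
r = 1: 7, 8, 23 → 3
r = 3: 7, 8, 23 → 3
r = 9: 23 → 1
r = 14: 23 → 1
Cross-inversions: 3 + 3 + 1 + 1 = 8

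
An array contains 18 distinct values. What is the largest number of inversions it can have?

The maximum occurs when the array is in strictly decreasing order: every one of the C(18, 2) pairs is inverted.
C(18, 2) = 18·17/2 = 153

153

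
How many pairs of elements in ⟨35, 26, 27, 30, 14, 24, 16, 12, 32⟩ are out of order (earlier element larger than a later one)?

24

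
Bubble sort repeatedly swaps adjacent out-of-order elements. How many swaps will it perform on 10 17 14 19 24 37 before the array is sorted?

1 adjacent swap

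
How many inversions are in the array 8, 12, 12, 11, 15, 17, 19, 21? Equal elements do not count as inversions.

2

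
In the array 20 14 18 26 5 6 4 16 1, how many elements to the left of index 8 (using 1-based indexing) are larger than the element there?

The element at index 8 is 16.
Elements before it: 20, 14, 18, 26, 5, 6, 4
Those larger than 16: 20, 18, 26

3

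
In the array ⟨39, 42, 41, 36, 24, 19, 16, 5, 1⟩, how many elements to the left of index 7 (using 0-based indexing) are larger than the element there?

7

The element at index 7 is 5.
Elements before it: 39, 42, 41, 36, 24, 19, 16
Those larger than 5: 39, 42, 41, 36, 24, 19, 16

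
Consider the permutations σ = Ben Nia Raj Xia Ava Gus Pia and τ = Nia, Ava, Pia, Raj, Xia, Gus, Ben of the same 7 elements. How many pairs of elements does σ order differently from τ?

11 discordant pairs

Assign each item its position (1..7) in the first ordering, then rewrite the second ordering as that position sequence:
positions: Ben→1, Nia→2, Raj→3, Xia→4, Ava→5, Gus→6, Pia→7
second ordering as positions: [2, 5, 7, 3, 4, 6, 1]
Discordant pairs = inversions in this position sequence.
2: 1 → 1
5: 3, 4, 1 → 3
7: 3, 4, 6, 1 → 4
3: 1 → 1
4: 1 → 1
6: 1 → 1
1: 0
Total: 1 + 3 + 4 + 1 + 1 + 1 + 0 = 11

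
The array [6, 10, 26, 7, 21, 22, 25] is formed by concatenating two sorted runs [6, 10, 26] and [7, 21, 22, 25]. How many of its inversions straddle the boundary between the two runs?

There are 5 cross-inversions.

Count, for every r in R, how many entries of L exceed r:
r = 7: 10, 26 → 2
r = 21: 26 → 1
r = 22: 26 → 1
r = 25: 26 → 1
Cross-inversions: 2 + 1 + 1 + 1 = 5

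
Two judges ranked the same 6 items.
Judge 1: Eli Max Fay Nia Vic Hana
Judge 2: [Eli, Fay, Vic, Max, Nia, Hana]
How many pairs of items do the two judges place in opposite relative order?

3

Assign each item its position (1..6) in the first ordering, then rewrite the second ordering as that position sequence:
positions: Eli→1, Max→2, Fay→3, Nia→4, Vic→5, Hana→6
second ordering as positions: [1, 3, 5, 2, 4, 6]
Discordant pairs = inversions in this position sequence.
1: 0
3: 2 → 1
5: 2, 4 → 2
2: 0
4: 0
6: 0
Total: 0 + 1 + 2 + 0 + 0 + 0 = 3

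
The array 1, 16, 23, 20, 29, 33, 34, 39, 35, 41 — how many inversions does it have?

2

Element-by-element contributions:
1: 0
16: 0
23: 1
20: 0
29: 0
33: 0
34: 0
39: 1
35: 0
41: 0
Sum: 0 + 0 + 1 + 0 + 0 + 0 + 0 + 1 + 0 + 0 = 2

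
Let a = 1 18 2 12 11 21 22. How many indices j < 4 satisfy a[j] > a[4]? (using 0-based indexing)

2

The element at index 4 is 11.
Elements before it: 1, 18, 2, 12
Those larger than 11: 18, 12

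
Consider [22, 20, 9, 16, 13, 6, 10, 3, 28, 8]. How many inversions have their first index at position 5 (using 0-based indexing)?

The element at index 5 is 6.
Elements after it: 10, 3, 28, 8
Those smaller than 6: 3

1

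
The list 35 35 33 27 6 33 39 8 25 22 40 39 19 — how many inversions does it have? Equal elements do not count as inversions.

Out-of-order pairs: 41

Element-by-element contributions:
35 → 33, 27, 6, 33, 8, 25, 22, 19 → 8
35 → 33, 27, 6, 33, 8, 25, 22, 19 → 8
33 → 27, 6, 8, 25, 22, 19 → 6
27 → 6, 8, 25, 22, 19 → 5
6 → none → 0
33 → 8, 25, 22, 19 → 4
39 → 8, 25, 22, 19 → 4
8 → none → 0
25 → 22, 19 → 2
22 → 19 → 1
40 → 39, 19 → 2
39 → 19 → 1
19 → none → 0
Sum: 8 + 8 + 6 + 5 + 0 + 4 + 4 + 0 + 2 + 1 + 2 + 1 + 0 = 41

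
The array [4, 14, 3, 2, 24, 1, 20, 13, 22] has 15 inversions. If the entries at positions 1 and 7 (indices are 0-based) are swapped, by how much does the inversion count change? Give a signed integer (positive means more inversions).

-1

Positions 1 and 7 hold 14 and 13; after swapping, the array is [4, 13, 3, 2, 24, 1, 20, 14, 22].
Count, for each position, how many later elements it exceeds:
4: 3
13: 3
3: 2
2: 1
24: 4
1: 0
20: 1
14: 0
22: 0
Sum: 3 + 3 + 2 + 1 + 4 + 0 + 1 + 0 + 0 = 14
Change: 14 − 15 = -1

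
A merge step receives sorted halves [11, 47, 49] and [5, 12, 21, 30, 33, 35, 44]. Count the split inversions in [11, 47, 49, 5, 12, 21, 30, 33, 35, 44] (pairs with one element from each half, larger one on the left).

For each element r of the right run, count left-run elements greater than r:
r = 5: 11, 47, 49 → 3
r = 12: 47, 49 → 2
r = 21: 47, 49 → 2
r = 30: 47, 49 → 2
r = 33: 47, 49 → 2
r = 35: 47, 49 → 2
r = 44: 47, 49 → 2
Cross-inversions: 3 + 2 + 2 + 2 + 2 + 2 + 2 = 15

15 split inversions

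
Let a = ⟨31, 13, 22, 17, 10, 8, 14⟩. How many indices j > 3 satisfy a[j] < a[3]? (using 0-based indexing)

The element at index 3 is 17.
Elements after it: 10, 8, 14
Those smaller than 17: 10, 8, 14

3 such elements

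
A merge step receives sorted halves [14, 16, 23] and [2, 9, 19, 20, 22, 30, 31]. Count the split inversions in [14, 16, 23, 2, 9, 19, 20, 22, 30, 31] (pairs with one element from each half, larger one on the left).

Split inversions: 9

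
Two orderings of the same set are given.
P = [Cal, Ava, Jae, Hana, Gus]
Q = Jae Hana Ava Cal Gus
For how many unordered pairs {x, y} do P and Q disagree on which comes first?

Assign each item its position (1..5) in the first ordering, then rewrite the second ordering as that position sequence:
positions: Cal→1, Ava→2, Jae→3, Hana→4, Gus→5
second ordering as positions: [3, 4, 2, 1, 5]
Discordant pairs = inversions in this position sequence.
3: 2, 1 → 2
4: 2, 1 → 2
2: 1 → 1
1: 0
5: 0
Total: 2 + 2 + 1 + 0 + 0 = 5

5 disagreeing pairs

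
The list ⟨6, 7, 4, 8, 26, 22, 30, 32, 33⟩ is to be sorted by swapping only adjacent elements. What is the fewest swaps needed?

3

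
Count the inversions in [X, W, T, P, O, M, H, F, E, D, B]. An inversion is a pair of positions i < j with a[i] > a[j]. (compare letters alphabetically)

55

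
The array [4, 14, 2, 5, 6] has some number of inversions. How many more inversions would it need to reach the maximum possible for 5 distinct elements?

6 inversions short

Maximum inversions for 5 distinct elements is C(5, 2) = 5·4/2 = 10.
Current inversions — for each element, count later smaller elements:
4: 1
14: 3
2: 0
5: 0
6: 0
Current total: 1 + 3 + 0 + 0 + 0 = 4
Shortfall: 10 − 4 = 6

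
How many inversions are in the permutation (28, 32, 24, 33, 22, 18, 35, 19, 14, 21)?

Count, for each position, how many later elements it exceeds:
28 → 24, 22, 18, 19, 14, 21 → 6
32 → 24, 22, 18, 19, 14, 21 → 6
24 → 22, 18, 19, 14, 21 → 5
33 → 22, 18, 19, 14, 21 → 5
22 → 18, 19, 14, 21 → 4
18 → 14 → 1
35 → 19, 14, 21 → 3
19 → 14 → 1
14 → none → 0
21 → none → 0
Sum: 6 + 6 + 5 + 5 + 4 + 1 + 3 + 1 + 0 + 0 = 31

Out-of-order pairs: 31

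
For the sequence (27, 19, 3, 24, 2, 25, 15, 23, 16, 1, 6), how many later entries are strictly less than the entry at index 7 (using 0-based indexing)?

3 such elements

The element at index 7 is 23.
Elements after it: 16, 1, 6
Those smaller than 23: 16, 1, 6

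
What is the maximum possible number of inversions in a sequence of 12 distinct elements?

The maximum occurs when the array is in strictly decreasing order: every one of the C(12, 2) pairs is inverted.
C(12, 2) = 12·11/2 = 66

Inversions: 66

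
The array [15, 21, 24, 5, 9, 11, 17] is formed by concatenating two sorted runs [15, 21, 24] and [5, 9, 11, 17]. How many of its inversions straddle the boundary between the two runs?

Split inversions: 11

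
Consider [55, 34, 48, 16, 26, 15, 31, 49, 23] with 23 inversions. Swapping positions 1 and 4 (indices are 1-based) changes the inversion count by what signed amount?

Positions 1 and 4 hold 55 and 16; after swapping, the array is [16, 34, 48, 55, 26, 15, 31, 49, 23].
Element-by-element contributions:
16 → 15 → 1
34 → 26, 15, 31, 23 → 4
48 → 26, 15, 31, 23 → 4
55 → 26, 15, 31, 49, 23 → 5
26 → 15, 23 → 2
15 → none → 0
31 → 23 → 1
49 → 23 → 1
23 → none → 0
Sum: 1 + 4 + 4 + 5 + 2 + 0 + 1 + 1 + 0 = 18
Change: 18 − 23 = -5

-5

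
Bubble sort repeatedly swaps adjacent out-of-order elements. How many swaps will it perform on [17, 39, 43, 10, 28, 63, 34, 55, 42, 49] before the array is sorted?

14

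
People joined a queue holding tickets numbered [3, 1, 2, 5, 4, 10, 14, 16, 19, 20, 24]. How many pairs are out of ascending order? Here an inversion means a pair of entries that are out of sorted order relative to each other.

Element-by-element contributions:
3 → 1, 2 → 2
1 → none → 0
2 → none → 0
5 → 4 → 1
4 → none → 0
10 → none → 0
14 → none → 0
16 → none → 0
19 → none → 0
20 → none → 0
24 → none → 0
Sum: 2 + 0 + 0 + 1 + 0 + 0 + 0 + 0 + 0 + 0 + 0 = 3

3 inversions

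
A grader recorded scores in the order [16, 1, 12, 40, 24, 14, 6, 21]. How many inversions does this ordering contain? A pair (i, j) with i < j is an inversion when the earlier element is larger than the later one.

Sweep left to right; for each value list the smaller values that follow it:
16: 4
1: 0
12: 1
40: 4
24: 3
14: 1
6: 0
21: 0
Sum: 4 + 0 + 1 + 4 + 3 + 1 + 0 + 0 = 13

13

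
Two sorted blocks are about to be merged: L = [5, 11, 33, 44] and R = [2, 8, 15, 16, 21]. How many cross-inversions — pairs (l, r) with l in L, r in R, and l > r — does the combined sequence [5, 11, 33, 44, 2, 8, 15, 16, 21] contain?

Split inversions: 13

For each element r of the right run, count left-run elements greater than r:
r = 2: 5, 11, 33, 44 → 4
r = 8: 11, 33, 44 → 3
r = 15: 33, 44 → 2
r = 16: 33, 44 → 2
r = 21: 33, 44 → 2
Cross-inversions: 4 + 3 + 2 + 2 + 2 = 13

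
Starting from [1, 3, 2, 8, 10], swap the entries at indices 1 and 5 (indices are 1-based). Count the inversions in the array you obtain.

Positions 1 and 5 hold 1 and 10; after swapping, the array is [10, 3, 2, 8, 1].
Count, for each position, how many later elements it exceeds:
10: 4
3: 2
2: 1
8: 1
1: 0
Sum: 4 + 2 + 1 + 1 + 0 = 8

8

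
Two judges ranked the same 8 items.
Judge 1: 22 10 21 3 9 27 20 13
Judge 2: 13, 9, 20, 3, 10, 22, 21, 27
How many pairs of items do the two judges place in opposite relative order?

20 discordant pairs

Assign each item its position (1..8) in the first ordering, then rewrite the second ordering as that position sequence:
positions: 22→1, 10→2, 21→3, 3→4, 9→5, 27→6, 20→7, 13→8
second ordering as positions: [8, 5, 7, 4, 2, 1, 3, 6]
Discordant pairs = inversions in this position sequence.
8: 5, 7, 4, 2, 1, 3, 6 → 7
5: 4, 2, 1, 3 → 4
7: 4, 2, 1, 3, 6 → 5
4: 2, 1, 3 → 3
2: 1 → 1
1: 0
3: 0
6: 0
Total: 7 + 4 + 5 + 3 + 1 + 0 + 0 + 0 = 20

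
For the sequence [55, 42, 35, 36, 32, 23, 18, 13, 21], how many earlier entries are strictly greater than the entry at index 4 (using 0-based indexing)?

4 such elements

The element at index 4 is 32.
Elements before it: 55, 42, 35, 36
Those larger than 32: 55, 42, 35, 36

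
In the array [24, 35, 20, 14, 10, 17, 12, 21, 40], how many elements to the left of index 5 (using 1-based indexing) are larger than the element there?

The element at index 5 is 10.
Elements before it: 24, 35, 20, 14
Those larger than 10: 24, 35, 20, 14

4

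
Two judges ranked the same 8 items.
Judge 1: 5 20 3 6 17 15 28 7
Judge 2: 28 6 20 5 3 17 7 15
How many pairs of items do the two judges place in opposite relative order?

11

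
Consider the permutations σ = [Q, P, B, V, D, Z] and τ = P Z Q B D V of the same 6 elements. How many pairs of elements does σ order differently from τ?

Assign each item its position (1..6) in the first ordering, then rewrite the second ordering as that position sequence:
positions: Q→1, P→2, B→3, V→4, D→5, Z→6
second ordering as positions: [2, 6, 1, 3, 5, 4]
Discordant pairs = inversions in this position sequence.
2: 1 → 1
6: 1, 3, 5, 4 → 4
1: 0
3: 0
5: 4 → 1
4: 0
Total: 1 + 4 + 0 + 0 + 1 + 0 = 6

6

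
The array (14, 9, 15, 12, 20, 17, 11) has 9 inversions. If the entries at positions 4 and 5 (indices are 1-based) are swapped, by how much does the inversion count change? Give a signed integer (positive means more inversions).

Positions 4 and 5 hold 12 and 20; after swapping, the array is [14, 9, 15, 20, 12, 17, 11].
Sweep left to right; for each value list the smaller values that follow it:
14: 3
9: 0
15: 2
20: 3
12: 1
17: 1
11: 0
Sum: 3 + 0 + 2 + 3 + 1 + 1 + 0 = 10
Change: 10 − 9 = +1

+1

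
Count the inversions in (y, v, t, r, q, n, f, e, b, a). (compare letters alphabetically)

For each element, count later entries that are smaller:
y → v, t, r, q, n, f, e, b, a → 9
v → t, r, q, n, f, e, b, a → 8
t → r, q, n, f, e, b, a → 7
r → q, n, f, e, b, a → 6
q → n, f, e, b, a → 5
n → f, e, b, a → 4
f → e, b, a → 3
e → b, a → 2
b → a → 1
a → none → 0
Sum: 9 + 8 + 7 + 6 + 5 + 4 + 3 + 2 + 1 + 0 = 45

Inversions: 45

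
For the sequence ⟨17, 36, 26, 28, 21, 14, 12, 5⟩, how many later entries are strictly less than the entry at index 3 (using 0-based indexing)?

4

The element at index 3 is 28.
Elements after it: 21, 14, 12, 5
Those smaller than 28: 21, 14, 12, 5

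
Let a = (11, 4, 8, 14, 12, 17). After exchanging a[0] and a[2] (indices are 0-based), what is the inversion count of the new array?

Positions 0 and 2 hold 11 and 8; after swapping, the array is [8, 4, 11, 14, 12, 17].
For each element, count later entries that are smaller:
8 → 4 → 1
4 → none → 0
11 → none → 0
14 → 12 → 1
12 → none → 0
17 → none → 0
Sum: 1 + 0 + 0 + 1 + 0 + 0 = 2

2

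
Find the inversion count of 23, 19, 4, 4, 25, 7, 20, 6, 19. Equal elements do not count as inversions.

18 inversions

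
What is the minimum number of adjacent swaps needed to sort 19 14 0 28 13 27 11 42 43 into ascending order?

12 adjacent swaps

Minimum adjacent swaps = number of inversions (each swap of adjacent out-of-order elements removes one inversion and no swap can remove more).
Count inversions — for each element, later elements that are smaller:
19: 14, 0, 13, 11 → 4
14: 0, 13, 11 → 3
0: none → 0
28: 13, 27, 11 → 3
13: 11 → 1
27: 11 → 1
11: none → 0
42: none → 0
43: none → 0
Total inversions: 4 + 3 + 0 + 3 + 1 + 1 + 0 + 0 + 0 = 12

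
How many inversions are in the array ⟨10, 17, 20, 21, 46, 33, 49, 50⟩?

1

For each element, count later entries that are smaller:
10: 0
17: 0
20: 0
21: 0
46: 1
33: 0
49: 0
50: 0
Sum: 0 + 0 + 0 + 0 + 1 + 0 + 0 + 0 = 1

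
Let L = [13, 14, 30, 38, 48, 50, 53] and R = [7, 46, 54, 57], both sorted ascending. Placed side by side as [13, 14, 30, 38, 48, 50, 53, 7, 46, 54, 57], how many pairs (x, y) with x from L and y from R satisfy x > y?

For each element r of the right run, count left-run elements greater than r:
r = 7: 13, 14, 30, 38, 48, 50, 53 → 7
r = 46: 48, 50, 53 → 3
r = 54: none → 0
r = 57: none → 0
Cross-inversions: 7 + 3 + 0 + 0 = 10

10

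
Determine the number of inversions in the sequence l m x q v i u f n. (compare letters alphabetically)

20 inversions

Count, for each position, how many later elements it exceeds:
l → i, f → 2
m → i, f → 2
x → q, v, i, u, f, n → 6
q → i, f, n → 3
v → i, u, f, n → 4
i → f → 1
u → f, n → 2
f → none → 0
n → none → 0
Sum: 2 + 2 + 6 + 3 + 4 + 1 + 2 + 0 + 0 = 20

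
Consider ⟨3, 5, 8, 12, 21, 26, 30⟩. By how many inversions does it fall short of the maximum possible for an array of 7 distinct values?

Maximum inversions for 7 distinct elements is C(7, 2) = 7·6/2 = 21.
Current inversions — for each element, count later smaller elements:
3: 0
5: 0
8: 0
12: 0
21: 0
26: 0
30: 0
Current total: 0 + 0 + 0 + 0 + 0 + 0 + 0 = 0
Shortfall: 21 − 0 = 21

21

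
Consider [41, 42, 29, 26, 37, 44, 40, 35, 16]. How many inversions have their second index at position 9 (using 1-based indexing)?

The element at index 9 is 16.
Elements before it: 41, 42, 29, 26, 37, 44, 40, 35
Those larger than 16: 41, 42, 29, 26, 37, 44, 40, 35

8 such elements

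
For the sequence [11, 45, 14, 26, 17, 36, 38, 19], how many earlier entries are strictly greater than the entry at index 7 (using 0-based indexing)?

4

The element at index 7 is 19.
Elements before it: 11, 45, 14, 26, 17, 36, 38
Those larger than 19: 45, 26, 36, 38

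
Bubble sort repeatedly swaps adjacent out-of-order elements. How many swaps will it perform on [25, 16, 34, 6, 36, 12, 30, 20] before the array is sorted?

14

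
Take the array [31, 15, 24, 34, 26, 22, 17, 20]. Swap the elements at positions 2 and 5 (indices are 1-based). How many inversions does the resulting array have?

Positions 2 and 5 hold 15 and 26; after swapping, the array is [31, 26, 24, 34, 15, 22, 17, 20].
For each element, count later entries that are smaller:
31: 6
26: 5
24: 4
34: 4
15: 0
22: 2
17: 0
20: 0
Sum: 6 + 5 + 4 + 4 + 0 + 2 + 0 + 0 = 21

21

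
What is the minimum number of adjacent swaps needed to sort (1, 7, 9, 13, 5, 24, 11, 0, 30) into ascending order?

12

The minimum number of adjacent swaps to sort an array equals its inversion count, since every such swap removes exactly one inversion.
Count inversions — for each element, later elements that are smaller:
1: 0 → 1
7: 5, 0 → 2
9: 5, 0 → 2
13: 5, 11, 0 → 3
5: 0 → 1
24: 11, 0 → 2
11: 0 → 1
0: none → 0
30: none → 0
Total inversions: 1 + 2 + 2 + 3 + 1 + 2 + 1 + 0 + 0 = 12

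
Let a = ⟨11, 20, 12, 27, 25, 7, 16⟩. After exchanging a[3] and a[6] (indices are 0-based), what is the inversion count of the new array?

7 inversions

Positions 3 and 6 hold 27 and 16; after swapping, the array is [11, 20, 12, 16, 25, 7, 27].
Count, for each position, how many later elements it exceeds:
11: 1
20: 3
12: 1
16: 1
25: 1
7: 0
27: 0
Sum: 1 + 3 + 1 + 1 + 1 + 0 + 0 = 7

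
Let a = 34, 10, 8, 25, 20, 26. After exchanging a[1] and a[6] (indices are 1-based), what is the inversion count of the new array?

Positions 1 and 6 hold 34 and 26; after swapping, the array is [26, 10, 8, 25, 20, 34].
Element-by-element contributions:
26 → 10, 8, 25, 20 → 4
10 → 8 → 1
8 → none → 0
25 → 20 → 1
20 → none → 0
34 → none → 0
Sum: 4 + 1 + 0 + 1 + 0 + 0 = 6

6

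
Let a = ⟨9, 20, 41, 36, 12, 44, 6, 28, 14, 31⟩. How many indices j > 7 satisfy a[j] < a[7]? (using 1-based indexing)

0

The element at index 7 is 6.
Elements after it: 28, 14, 31
None of them are smaller than 6.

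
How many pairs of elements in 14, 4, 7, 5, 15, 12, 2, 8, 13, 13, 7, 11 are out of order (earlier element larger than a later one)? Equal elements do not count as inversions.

Element-by-element contributions:
14: 10
4: 1
7: 2
5: 1
15: 7
12: 4
2: 0
8: 1
13: 2
13: 2
7: 0
11: 0
Sum: 10 + 1 + 2 + 1 + 7 + 4 + 0 + 1 + 2 + 2 + 0 + 0 = 30

30 inversions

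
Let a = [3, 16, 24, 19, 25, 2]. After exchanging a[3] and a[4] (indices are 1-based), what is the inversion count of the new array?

5

Positions 3 and 4 hold 24 and 19; after swapping, the array is [3, 16, 19, 24, 25, 2].
Element-by-element contributions:
3: 1
16: 1
19: 1
24: 1
25: 1
2: 0
Sum: 1 + 1 + 1 + 1 + 1 + 0 = 5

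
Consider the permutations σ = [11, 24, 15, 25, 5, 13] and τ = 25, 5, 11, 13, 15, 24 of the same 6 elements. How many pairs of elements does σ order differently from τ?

9 discordant pairs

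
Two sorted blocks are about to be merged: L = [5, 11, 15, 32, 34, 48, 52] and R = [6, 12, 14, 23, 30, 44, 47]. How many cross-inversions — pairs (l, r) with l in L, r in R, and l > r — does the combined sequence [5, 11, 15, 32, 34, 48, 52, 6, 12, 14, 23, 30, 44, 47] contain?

28 cross-inversions

For each element r of the right run, count left-run elements greater than r:
r = 6: 11, 15, 32, 34, 48, 52 → 6
r = 12: 15, 32, 34, 48, 52 → 5
r = 14: 15, 32, 34, 48, 52 → 5
r = 23: 32, 34, 48, 52 → 4
r = 30: 32, 34, 48, 52 → 4
r = 44: 48, 52 → 2
r = 47: 48, 52 → 2
Cross-inversions: 6 + 5 + 5 + 4 + 4 + 2 + 2 = 28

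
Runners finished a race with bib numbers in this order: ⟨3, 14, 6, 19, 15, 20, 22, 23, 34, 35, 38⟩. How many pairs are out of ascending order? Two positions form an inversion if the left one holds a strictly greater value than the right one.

There are 2 inversions.

For each element, count later entries that are smaller:
3: 0
14: 1
6: 0
19: 1
15: 0
20: 0
22: 0
23: 0
34: 0
35: 0
38: 0
Sum: 0 + 1 + 0 + 1 + 0 + 0 + 0 + 0 + 0 + 0 + 0 = 2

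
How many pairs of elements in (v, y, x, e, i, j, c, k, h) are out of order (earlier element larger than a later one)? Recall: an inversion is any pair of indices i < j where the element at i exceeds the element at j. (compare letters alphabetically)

25

For each element, count later entries that are smaller:
v: 6
y: 7
x: 6
e: 1
i: 2
j: 2
c: 0
k: 1
h: 0
Sum: 6 + 7 + 6 + 1 + 2 + 2 + 0 + 1 + 0 = 25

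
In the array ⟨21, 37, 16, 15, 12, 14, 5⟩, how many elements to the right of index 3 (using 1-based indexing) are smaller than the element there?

4

The element at index 3 is 16.
Elements after it: 15, 12, 14, 5
Those smaller than 16: 15, 12, 14, 5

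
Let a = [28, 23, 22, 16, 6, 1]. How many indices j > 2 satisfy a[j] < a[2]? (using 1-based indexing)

The element at index 2 is 23.
Elements after it: 22, 16, 6, 1
Those smaller than 23: 22, 16, 6, 1

4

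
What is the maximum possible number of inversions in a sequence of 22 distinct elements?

231

The maximum occurs when the array is in strictly decreasing order: every one of the C(22, 2) pairs is inverted.
C(22, 2) = 22·21/2 = 231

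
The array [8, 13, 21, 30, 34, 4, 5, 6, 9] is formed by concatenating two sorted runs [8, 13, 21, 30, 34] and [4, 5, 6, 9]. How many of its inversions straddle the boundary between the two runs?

19 split inversions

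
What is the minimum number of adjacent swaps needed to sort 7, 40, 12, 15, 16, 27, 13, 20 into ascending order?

10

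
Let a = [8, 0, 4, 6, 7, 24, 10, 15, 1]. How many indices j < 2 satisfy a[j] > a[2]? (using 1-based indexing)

1 such element

The element at index 2 is 0.
Elements before it: 8
Those larger than 0: 8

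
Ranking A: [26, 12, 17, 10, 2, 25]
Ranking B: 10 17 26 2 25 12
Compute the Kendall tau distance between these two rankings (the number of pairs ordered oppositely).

7 discordant pairs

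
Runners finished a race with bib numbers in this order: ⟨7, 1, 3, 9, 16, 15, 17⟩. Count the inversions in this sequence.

3

Out-of-order index pairs (0-indexed):
(0,1): 7 > 1
(0,2): 7 > 3
(4,5): 16 > 15
That's 3 pairs.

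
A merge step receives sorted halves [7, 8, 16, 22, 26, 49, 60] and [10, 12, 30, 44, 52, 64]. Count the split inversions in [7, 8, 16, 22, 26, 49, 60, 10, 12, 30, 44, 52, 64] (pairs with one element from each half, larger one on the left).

Cross-inversions: 15

For each element r of the right run, count left-run elements greater than r:
r = 10: 16, 22, 26, 49, 60 → 5
r = 12: 16, 22, 26, 49, 60 → 5
r = 30: 49, 60 → 2
r = 44: 49, 60 → 2
r = 52: 60 → 1
r = 64: none → 0
Cross-inversions: 5 + 5 + 2 + 2 + 1 + 0 = 15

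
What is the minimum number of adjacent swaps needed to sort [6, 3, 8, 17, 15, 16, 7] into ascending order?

7

The minimum number of adjacent swaps to sort an array equals its inversion count, since every such swap removes exactly one inversion.
Count inversions — for each element, later elements that are smaller:
6: 3 → 1
3: none → 0
8: 7 → 1
17: 15, 16, 7 → 3
15: 7 → 1
16: 7 → 1
7: none → 0
Total inversions: 1 + 0 + 1 + 3 + 1 + 1 + 0 = 7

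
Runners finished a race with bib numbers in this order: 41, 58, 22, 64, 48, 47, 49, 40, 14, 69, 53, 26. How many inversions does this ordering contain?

There are 35 out-of-order pairs.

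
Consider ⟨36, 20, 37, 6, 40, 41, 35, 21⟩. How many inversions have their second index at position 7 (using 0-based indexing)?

The element at index 7 is 21.
Elements before it: 36, 20, 37, 6, 40, 41, 35
Those larger than 21: 36, 37, 40, 41, 35

5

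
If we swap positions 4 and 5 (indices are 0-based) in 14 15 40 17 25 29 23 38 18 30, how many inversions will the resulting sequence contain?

Positions 4 and 5 hold 25 and 29; after swapping, the array is [14, 15, 40, 17, 29, 25, 23, 38, 18, 30].
Element-by-element contributions:
14 → none → 0
15 → none → 0
40 → 17, 29, 25, 23, 38, 18, 30 → 7
17 → none → 0
29 → 25, 23, 18 → 3
25 → 23, 18 → 2
23 → 18 → 1
38 → 18, 30 → 2
18 → none → 0
30 → none → 0
Sum: 0 + 0 + 7 + 0 + 3 + 2 + 1 + 2 + 0 + 0 = 15

15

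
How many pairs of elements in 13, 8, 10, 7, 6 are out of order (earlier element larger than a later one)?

There are 9 inversions.

Out-of-order index pairs (1-indexed):
(1,2): 13 > 8
(1,3): 13 > 10
(1,4): 13 > 7
(1,5): 13 > 6
(2,4): 8 > 7
(2,5): 8 > 6
(3,4): 10 > 7
(3,5): 10 > 6
(4,5): 7 > 6
That's 9 pairs.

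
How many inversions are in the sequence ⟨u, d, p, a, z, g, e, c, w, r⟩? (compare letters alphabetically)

22 out-of-order pairs

Count, for each position, how many later elements it exceeds:
u: 7
d: 2
p: 4
a: 0
z: 5
g: 2
e: 1
c: 0
w: 1
r: 0
Sum: 7 + 2 + 4 + 0 + 5 + 2 + 1 + 0 + 1 + 0 = 22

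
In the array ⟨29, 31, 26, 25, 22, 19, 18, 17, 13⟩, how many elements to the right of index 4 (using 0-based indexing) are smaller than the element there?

4 such elements

The element at index 4 is 22.
Elements after it: 19, 18, 17, 13
Those smaller than 22: 19, 18, 17, 13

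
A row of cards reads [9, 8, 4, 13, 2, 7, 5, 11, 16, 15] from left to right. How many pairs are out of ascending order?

16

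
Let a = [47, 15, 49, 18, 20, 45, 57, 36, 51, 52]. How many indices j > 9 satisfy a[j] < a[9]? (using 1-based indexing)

The element at index 9 is 51.
Elements after it: 52
None of them are smaller than 51.

0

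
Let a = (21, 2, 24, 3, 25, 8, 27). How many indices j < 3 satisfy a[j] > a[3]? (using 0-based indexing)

The element at index 3 is 3.
Elements before it: 21, 2, 24
Those larger than 3: 21, 24

2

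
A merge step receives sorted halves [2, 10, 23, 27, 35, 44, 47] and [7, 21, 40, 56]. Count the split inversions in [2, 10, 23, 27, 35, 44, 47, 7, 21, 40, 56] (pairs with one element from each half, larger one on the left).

13

Count, for every r in R, how many entries of L exceed r:
r = 7: 10, 23, 27, 35, 44, 47 → 6
r = 21: 23, 27, 35, 44, 47 → 5
r = 40: 44, 47 → 2
r = 56: none → 0
Cross-inversions: 6 + 5 + 2 + 0 = 13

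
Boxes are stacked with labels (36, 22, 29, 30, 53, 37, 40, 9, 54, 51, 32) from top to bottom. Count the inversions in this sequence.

Sweep left to right; for each value list the smaller values that follow it:
36 → 22, 29, 30, 9, 32 → 5
22 → 9 → 1
29 → 9 → 1
30 → 9 → 1
53 → 37, 40, 9, 51, 32 → 5
37 → 9, 32 → 2
40 → 9, 32 → 2
9 → none → 0
54 → 51, 32 → 2
51 → 32 → 1
32 → none → 0
Sum: 5 + 1 + 1 + 1 + 5 + 2 + 2 + 0 + 2 + 1 + 0 = 20

20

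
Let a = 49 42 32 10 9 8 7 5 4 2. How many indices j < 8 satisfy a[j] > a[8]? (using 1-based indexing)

The element at index 8 is 5.
Elements before it: 49, 42, 32, 10, 9, 8, 7
Those larger than 5: 49, 42, 32, 10, 9, 8, 7

7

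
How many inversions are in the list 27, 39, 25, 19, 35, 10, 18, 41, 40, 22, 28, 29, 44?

There are 31 inversions.

Count, for each position, how many later elements it exceeds:
27 → 25, 19, 10, 18, 22 → 5
39 → 25, 19, 35, 10, 18, 22, 28, 29 → 8
25 → 19, 10, 18, 22 → 4
19 → 10, 18 → 2
35 → 10, 18, 22, 28, 29 → 5
10 → none → 0
18 → none → 0
41 → 40, 22, 28, 29 → 4
40 → 22, 28, 29 → 3
22 → none → 0
28 → none → 0
29 → none → 0
44 → none → 0
Sum: 5 + 8 + 4 + 2 + 5 + 0 + 0 + 4 + 3 + 0 + 0 + 0 + 0 = 31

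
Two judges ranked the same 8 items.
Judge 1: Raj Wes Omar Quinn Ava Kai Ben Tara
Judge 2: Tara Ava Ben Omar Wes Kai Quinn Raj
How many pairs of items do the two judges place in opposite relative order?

22

Assign each item its position (1..8) in the first ordering, then rewrite the second ordering as that position sequence:
positions: Raj→1, Wes→2, Omar→3, Quinn→4, Ava→5, Kai→6, Ben→7, Tara→8
second ordering as positions: [8, 5, 7, 3, 2, 6, 4, 1]
Discordant pairs = inversions in this position sequence.
8: 5, 7, 3, 2, 6, 4, 1 → 7
5: 3, 2, 4, 1 → 4
7: 3, 2, 6, 4, 1 → 5
3: 2, 1 → 2
2: 1 → 1
6: 4, 1 → 2
4: 1 → 1
1: 0
Total: 7 + 4 + 5 + 2 + 1 + 2 + 1 + 0 = 22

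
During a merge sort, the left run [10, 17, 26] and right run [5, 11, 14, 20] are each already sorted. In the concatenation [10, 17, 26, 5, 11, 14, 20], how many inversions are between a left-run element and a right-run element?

Count, for every r in R, how many entries of L exceed r:
r = 5: 10, 17, 26 → 3
r = 11: 17, 26 → 2
r = 14: 17, 26 → 2
r = 20: 26 → 1
Cross-inversions: 3 + 2 + 2 + 1 = 8

8 cross-inversions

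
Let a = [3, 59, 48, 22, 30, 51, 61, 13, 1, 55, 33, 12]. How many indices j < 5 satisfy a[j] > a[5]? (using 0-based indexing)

The element at index 5 is 51.
Elements before it: 3, 59, 48, 22, 30
Those larger than 51: 59

1 such element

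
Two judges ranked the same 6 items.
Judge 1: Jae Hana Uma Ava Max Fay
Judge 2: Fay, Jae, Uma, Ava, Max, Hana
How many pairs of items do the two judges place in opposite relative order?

8

Assign each item its position (1..6) in the first ordering, then rewrite the second ordering as that position sequence:
positions: Jae→1, Hana→2, Uma→3, Ava→4, Max→5, Fay→6
second ordering as positions: [6, 1, 3, 4, 5, 2]
Discordant pairs = inversions in this position sequence.
6: 1, 3, 4, 5, 2 → 5
1: 0
3: 2 → 1
4: 2 → 1
5: 2 → 1
2: 0
Total: 5 + 0 + 1 + 1 + 1 + 0 = 8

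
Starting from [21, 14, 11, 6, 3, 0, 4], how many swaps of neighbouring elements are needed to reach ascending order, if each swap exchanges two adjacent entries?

19 adjacent swaps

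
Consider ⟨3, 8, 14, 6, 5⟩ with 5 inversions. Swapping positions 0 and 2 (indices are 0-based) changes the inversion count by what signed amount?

+3

Positions 0 and 2 hold 3 and 14; after swapping, the array is [14, 8, 3, 6, 5].
Element-by-element contributions:
14: 4
8: 3
3: 0
6: 1
5: 0
Sum: 4 + 3 + 0 + 1 + 0 = 8
Change: 8 − 5 = +3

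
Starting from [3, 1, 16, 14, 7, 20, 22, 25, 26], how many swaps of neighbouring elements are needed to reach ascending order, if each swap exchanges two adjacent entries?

Adjacent swaps: 4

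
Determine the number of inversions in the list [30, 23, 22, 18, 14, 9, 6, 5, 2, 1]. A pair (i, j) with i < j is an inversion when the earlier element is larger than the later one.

45 inversions

Element-by-element contributions:
30: 9
23: 8
22: 7
18: 6
14: 5
9: 4
6: 3
5: 2
2: 1
1: 0
Sum: 9 + 8 + 7 + 6 + 5 + 4 + 3 + 2 + 1 + 0 = 45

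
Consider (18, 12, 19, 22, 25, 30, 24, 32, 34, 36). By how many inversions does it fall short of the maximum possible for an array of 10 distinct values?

Maximum inversions for 10 distinct elements is C(10, 2) = 10·9/2 = 45.
Current inversions — for each element, count later smaller elements:
18: 1
12: 0
19: 0
22: 0
25: 1
30: 1
24: 0
32: 0
34: 0
36: 0
Current total: 1 + 0 + 0 + 0 + 1 + 1 + 0 + 0 + 0 + 0 = 3
Shortfall: 45 − 3 = 42

42 inversions short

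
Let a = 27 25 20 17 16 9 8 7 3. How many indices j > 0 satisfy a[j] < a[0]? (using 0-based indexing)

The element at index 0 is 27.
Elements after it: 25, 20, 17, 16, 9, 8, 7, 3
Those smaller than 27: 25, 20, 17, 16, 9, 8, 7, 3

8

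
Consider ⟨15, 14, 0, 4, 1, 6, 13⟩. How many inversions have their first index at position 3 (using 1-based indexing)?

The element at index 3 is 0.
Elements after it: 4, 1, 6, 13
None of them are smaller than 0.

0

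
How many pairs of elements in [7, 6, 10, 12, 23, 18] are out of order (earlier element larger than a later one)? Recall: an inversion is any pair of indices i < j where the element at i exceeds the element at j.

Inversion pairs (indices are 1-based):
(1,2): 7 > 6
(5,6): 23 > 18
That's 2 pairs.

2 out-of-order pairs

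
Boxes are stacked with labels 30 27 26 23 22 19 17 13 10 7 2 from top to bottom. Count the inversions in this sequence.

55

Element-by-element contributions:
30: 10
27: 9
26: 8
23: 7
22: 6
19: 5
17: 4
13: 3
10: 2
7: 1
2: 0
Sum: 10 + 9 + 8 + 7 + 6 + 5 + 4 + 3 + 2 + 1 + 0 = 55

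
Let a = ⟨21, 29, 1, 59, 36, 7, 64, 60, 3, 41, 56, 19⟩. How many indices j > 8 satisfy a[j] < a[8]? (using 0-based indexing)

The element at index 8 is 3.
Elements after it: 41, 56, 19
None of them are smaller than 3.

0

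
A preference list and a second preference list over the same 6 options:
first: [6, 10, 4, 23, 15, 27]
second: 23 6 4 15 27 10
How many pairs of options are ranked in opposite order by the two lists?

6

Assign each item its position (1..6) in the first ordering, then rewrite the second ordering as that position sequence:
positions: 6→1, 10→2, 4→3, 23→4, 15→5, 27→6
second ordering as positions: [4, 1, 3, 5, 6, 2]
Discordant pairs = inversions in this position sequence.
4: 1, 3, 2 → 3
1: 0
3: 2 → 1
5: 2 → 1
6: 2 → 1
2: 0
Total: 3 + 0 + 1 + 1 + 1 + 0 = 6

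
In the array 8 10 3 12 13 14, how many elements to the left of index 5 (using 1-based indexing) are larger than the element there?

0 such elements

The element at index 5 is 13.
Elements before it: 8, 10, 3, 12
None of them are larger than 13.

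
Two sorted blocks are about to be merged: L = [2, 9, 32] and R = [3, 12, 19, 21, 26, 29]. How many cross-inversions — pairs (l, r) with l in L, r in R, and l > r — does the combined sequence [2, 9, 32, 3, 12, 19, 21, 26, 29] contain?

7 cross-inversions

Take each right-half value and tally the left-half values above it:
r = 3: 9, 32 → 2
r = 12: 32 → 1
r = 19: 32 → 1
r = 21: 32 → 1
r = 26: 32 → 1
r = 29: 32 → 1
Cross-inversions: 2 + 1 + 1 + 1 + 1 + 1 = 7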